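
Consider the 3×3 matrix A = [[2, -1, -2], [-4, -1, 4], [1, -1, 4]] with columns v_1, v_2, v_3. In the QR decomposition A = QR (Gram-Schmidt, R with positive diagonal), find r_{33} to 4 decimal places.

r_{33} = 3.8100

v_1 = (2, -4, 1); ‖v_1‖ = 4.5826, so e_1 = (0.4364, -0.8729, 0.2182).
e_1·v_2 = 0.4364·(-1) + (-0.8729)·(-1) + 0.2182·(-1) = 0.2182.
u_2 = v_2 − 0.2182·e_1 = (-1.0952, -0.8095, -1.0476).
‖u_2‖ = 1.7182, so e_2 = (-0.6374, -0.4711, -0.6097).
e_1·v_3 = 0.4364·(-2) + (-0.8729)·4 + 0.2182·4 = -3.4915; e_2·v_3 = (-0.6374)·(-2) + (-0.4711)·4 + (-0.6097)·4 = -3.0485.
u_3 = v_3 + 3.4915·e_1 + 3.0485·e_2 = (-2.4194, -0.4839, 2.9032).
r_{33} = ‖u_3‖ = 3.8100.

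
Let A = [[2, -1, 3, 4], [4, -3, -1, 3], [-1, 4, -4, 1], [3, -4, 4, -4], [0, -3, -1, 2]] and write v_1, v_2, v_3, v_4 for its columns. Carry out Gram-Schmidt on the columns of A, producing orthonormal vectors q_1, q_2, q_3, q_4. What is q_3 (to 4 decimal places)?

v_1 = (2, 4, -1, 3, 0); ‖v_1‖ = 5.4772, so q_1 = (0.3651, 0.7303, -0.1826, 0.5477, 0.0000).
q_1·v_2 = 0.3651·(-1) + 0.7303·(-3) + (-0.1826)·4 + 0.5477·(-4) + 0.0000·(-3) = -5.4772.
u_2 = v_2 + 5.4772·q_1 = (1.0000, 1.0000, 3.0000, -1.0000, -3.0000).
‖u_2‖ = 4.5826, so q_2 = (0.2182, 0.2182, 0.6547, -0.2182, -0.6547).
q_1·v_3 = 0.3651·3 + 0.7303·(-1) + (-0.1826)·(-4) + 0.5477·4 + 0.0000·(-1) = 3.2863; q_2·v_3 = 0.2182·3 + 0.2182·(-1) + 0.6547·(-4) + (-0.2182)·4 + (-0.6547)·(-1) = -2.4004.
u_3 = v_3 − 3.2863·q_1 + 2.4004·q_2 = (2.3238, -2.8762, -1.8286, 1.6762, -2.5714).
‖u_3‖ = 5.1418, so q_3 = (0.4519, -0.5594, -0.3556, 0.3260, -0.5001).

q_3 = (0.4519, -0.5594, -0.3556, 0.3260, -0.5001)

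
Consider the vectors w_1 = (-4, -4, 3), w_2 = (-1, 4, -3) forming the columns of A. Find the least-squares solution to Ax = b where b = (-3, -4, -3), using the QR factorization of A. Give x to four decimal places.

w_1 = (-4, -4, 3); ‖w_1‖ = 6.4031, so q_1 = (-0.6247, -0.6247, 0.4685).
q_1·w_2 = (-0.6247)·(-1) + (-0.6247)·4 + 0.4685·(-3) = -3.2796.
u_2 = w_2 + 3.2796·q_1 = (-3.0488, 1.9512, -1.4634).
‖u_2‖ = 3.9043, so q_2 = (-0.7809, 0.4998, -0.3748).
Qᵀb = (2.9673, 1.4680).
Back-substitute: x_2 = 1.4680/3.9043 = 0.3760.
x_1 = (2.9673 + 3.2796·0.3760)/6.4031 = 0.6560.

x = (0.6560, 0.3760)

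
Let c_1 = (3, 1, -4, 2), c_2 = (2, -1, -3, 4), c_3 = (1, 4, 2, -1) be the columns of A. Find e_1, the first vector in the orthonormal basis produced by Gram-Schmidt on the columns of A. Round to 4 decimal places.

e_1 = (0.5477, 0.1826, -0.7303, 0.3651)

e_1 = c_1/‖c_1‖ = (3, 1, -4, 2)/5.4772 = (0.5477, 0.1826, -0.7303, 0.3651).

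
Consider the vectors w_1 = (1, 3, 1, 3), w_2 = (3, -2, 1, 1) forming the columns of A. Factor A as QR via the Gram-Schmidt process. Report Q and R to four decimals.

Q = [[0.2236, 0.7630], [0.6708, -0.5561], [0.2236, 0.2457], [0.6708, 0.2198]], R = [[4.4721, 0.2236], [0.0000, 3.8665]]

w_1 = (1, 3, 1, 3); ‖w_1‖ = 4.4721, so q_1 = (0.2236, 0.6708, 0.2236, 0.6708).
q_1·w_2 = 0.2236·3 + 0.6708·(-2) + 0.2236·1 + 0.6708·1 = 0.2236.
u_2 = w_2 − 0.2236·q_1 = (2.9500, -2.1500, 0.9500, 0.8500).
‖u_2‖ = 3.8665, so q_2 = (0.7630, -0.5561, 0.2457, 0.2198).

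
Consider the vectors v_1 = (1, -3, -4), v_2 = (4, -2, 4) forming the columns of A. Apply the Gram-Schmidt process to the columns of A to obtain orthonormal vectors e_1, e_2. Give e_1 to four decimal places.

e_1 = v_1/‖v_1‖ = (1, -3, -4)/5.0990 = (0.1961, -0.5883, -0.7845).

e_1 = (0.1961, -0.5883, -0.7845)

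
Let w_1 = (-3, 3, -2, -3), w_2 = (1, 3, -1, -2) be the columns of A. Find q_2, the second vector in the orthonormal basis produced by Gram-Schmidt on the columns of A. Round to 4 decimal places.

q_2 = (0.7994, 0.5585, -0.0329, -0.2190)

q_1 = w_1/‖w_1‖ = (-3, 3, -2, -3)/5.5678 = (-0.5388, 0.5388, -0.3592, -0.5388).
r_{12} = q_1·w_2 = 2.5145.
u_2 = w_2 − 2.5145·q_1 = (2.3548, 1.6452, -0.0968, -0.6452).
‖u_2‖ = 2.9457, so q_2 = (0.7994, 0.5585, -0.0329, -0.2190).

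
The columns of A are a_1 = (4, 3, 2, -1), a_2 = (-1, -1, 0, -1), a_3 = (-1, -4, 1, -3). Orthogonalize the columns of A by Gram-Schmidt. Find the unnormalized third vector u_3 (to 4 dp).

u_3 = (1.1111, -1.6111, 0.4444, 0.5000)

e_1 = a_1/‖a_1‖ = (4, 3, 2, -1)/5.4772 = (0.7303, 0.5477, 0.3651, -0.1826).
r_{12} = e_1·a_2 = -1.0954.
u_2 = a_2 + 1.0954·e_1 = (-0.2000, -0.4000, 0.4000, -1.2000).
‖u_2‖ = 1.3416, so e_2 = (-0.1491, -0.2981, 0.2981, -0.8944).
r_{13} = e_1·a_3 = -2.0083; r_{23} = e_2·a_3 = 4.3231.
u_3 = a_3 + 2.0083·e_1 − 4.3231·e_2 = (1.1111, -1.6111, 0.4444, 0.5000).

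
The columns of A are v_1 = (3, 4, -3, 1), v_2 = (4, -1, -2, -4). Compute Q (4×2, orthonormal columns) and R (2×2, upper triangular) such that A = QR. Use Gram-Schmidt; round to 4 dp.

q_1 = v_1/‖v_1‖ = (3, 4, -3, 1)/5.9161 = (0.5071, 0.6761, -0.5071, 0.1690).
r_{12} = q_1·v_2 = 1.6903.
u_2 = v_2 − 1.6903·q_1 = (3.1429, -2.1429, -1.1429, -4.2857).
‖u_2‖ = 5.8432, so q_2 = (0.5379, -0.3667, -0.1956, -0.7335).

Q = [[0.5071, 0.5379], [0.6761, -0.3667], [-0.5071, -0.1956], [0.1690, -0.7335]], R = [[5.9161, 1.6903], [0.0000, 5.8432]]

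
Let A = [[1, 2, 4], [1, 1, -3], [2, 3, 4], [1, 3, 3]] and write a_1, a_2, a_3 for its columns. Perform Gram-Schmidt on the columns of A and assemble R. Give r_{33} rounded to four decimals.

a_1 = (1, 1, 2, 1); ‖a_1‖ = 2.6458, so e_1 = (0.3780, 0.3780, 0.7559, 0.3780).
e_1·a_2 = 0.3780·2 + 0.3780·1 + 0.7559·3 + 0.3780·3 = 4.5356.
u_2 = a_2 − 4.5356·e_1 = (0.2857, -0.7143, -0.4286, 1.2857).
‖u_2‖ = 1.5584, so e_2 = (0.1833, -0.4583, -0.2750, 0.8250).
e_1·a_3 = 0.3780·4 + 0.3780·(-3) + 0.7559·4 + 0.3780·3 = 4.5356; e_2·a_3 = 0.1833·4 + (-0.4583)·(-3) + (-0.2750)·4 + 0.8250·3 = 3.4835.
u_3 = a_3 − 4.5356·e_1 − 3.4835·e_2 = (1.6471, -3.1176, 1.5294, -1.5882).
r_{33} = ‖u_3‖ = 4.1586.

r_{33} = 4.1586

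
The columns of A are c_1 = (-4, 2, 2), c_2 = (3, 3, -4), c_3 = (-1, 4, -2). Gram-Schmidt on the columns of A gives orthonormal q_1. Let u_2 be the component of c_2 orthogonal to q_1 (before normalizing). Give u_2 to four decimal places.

c_1 = (-4, 2, 2); ‖c_1‖ = 4.8990, so q_1 = (-0.8165, 0.4082, 0.4082).
q_1·c_2 = (-0.8165)·3 + 0.4082·3 + 0.4082·(-4) = -2.8577.
u_2 = c_2 + 2.8577·q_1 = (0.6667, 4.1667, -2.8333).

u_2 = (0.6667, 4.1667, -2.8333)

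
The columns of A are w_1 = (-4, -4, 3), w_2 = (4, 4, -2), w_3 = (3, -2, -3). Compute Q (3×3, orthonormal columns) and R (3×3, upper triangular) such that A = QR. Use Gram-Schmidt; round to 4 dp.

e_1 = w_1/‖w_1‖ = (-4, -4, 3)/6.4031 = (-0.6247, -0.6247, 0.4685).
r_{12} = e_1·w_2 = -5.9346.
u_2 = w_2 + 5.9346·e_1 = (0.2927, 0.2927, 0.7805).
‖u_2‖ = 0.8835, so e_2 = (0.3313, 0.3313, 0.8835).
r_{13} = e_1·w_3 = -2.0303; r_{23} = e_2·w_3 = -2.3191.
u_3 = w_3 + 2.0303·e_1 + 2.3191·e_2 = (2.5000, -2.5000, 0.0000).
‖u_3‖ = 3.5355, so e_3 = (0.7071, -0.7071, 0.0000).

Q = [[-0.6247, 0.3313, 0.7071], [-0.6247, 0.3313, -0.7071], [0.4685, 0.8835, 0.0000]], R = [[6.4031, -5.9346, -2.0303], [0.0000, 0.8835, -2.3191], [0.0000, 0.0000, 3.5355]]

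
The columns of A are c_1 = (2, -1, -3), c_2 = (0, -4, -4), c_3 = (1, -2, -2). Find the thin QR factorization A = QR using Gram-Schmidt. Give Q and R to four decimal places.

e_1 = c_1/‖c_1‖ = (2, -1, -3)/3.7417 = (0.5345, -0.2673, -0.8018).
r_{12} = e_1·c_2 = 4.2762.
u_2 = c_2 − 4.2762·e_1 = (-2.2857, -2.8571, -0.5714).
‖u_2‖ = 3.7033, so e_2 = (-0.6172, -0.7715, -0.1543).
r_{13} = e_1·c_3 = 2.6726; r_{23} = e_2·c_3 = 1.2344.
u_3 = c_3 − 2.6726·e_1 − 1.2344·e_2 = (0.3333, -0.3333, 0.3333).
‖u_3‖ = 0.5774, so e_3 = (0.5774, -0.5774, 0.5774).

Q = [[0.5345, -0.6172, 0.5774], [-0.2673, -0.7715, -0.5774], [-0.8018, -0.1543, 0.5774]], R = [[3.7417, 4.2762, 2.6726], [0.0000, 3.7033, 1.2344], [0.0000, 0.0000, 0.5774]]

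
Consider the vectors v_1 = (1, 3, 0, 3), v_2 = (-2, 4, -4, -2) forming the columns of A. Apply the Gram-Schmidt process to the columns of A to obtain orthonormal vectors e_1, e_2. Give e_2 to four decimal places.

v_1 = (1, 3, 0, 3); ‖v_1‖ = 4.3589, so e_1 = (0.2294, 0.6882, 0.0000, 0.6882).
e_1·v_2 = 0.2294·(-2) + 0.6882·4 + 0.0000·(-4) + 0.6882·(-2) = 0.9177.
u_2 = v_2 − 0.9177·e_1 = (-2.2105, 3.3684, -4.0000, -2.6316).
‖u_2‖ = 6.2576, so e_2 = (-0.3533, 0.5383, -0.6392, -0.4205).

e_2 = (-0.3533, 0.5383, -0.6392, -0.4205)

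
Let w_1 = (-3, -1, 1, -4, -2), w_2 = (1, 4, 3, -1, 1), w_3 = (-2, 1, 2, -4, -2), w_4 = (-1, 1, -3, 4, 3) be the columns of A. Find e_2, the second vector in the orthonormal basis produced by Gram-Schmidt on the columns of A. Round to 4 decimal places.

e_2 = (0.1528, 0.7455, 0.5805, -0.2383, 0.1650)

w_1 = (-3, -1, 1, -4, -2); ‖w_1‖ = 5.5678, so e_1 = (-0.5388, -0.1796, 0.1796, -0.7184, -0.3592).
e_1·w_2 = (-0.5388)·1 + (-0.1796)·4 + 0.1796·3 + (-0.7184)·(-1) + (-0.3592)·1 = -0.3592.
u_2 = w_2 + 0.3592·e_1 = (0.8065, 3.9355, 3.0645, -1.2581, 0.8710).
‖u_2‖ = 5.2793, so e_2 = (0.1528, 0.7455, 0.5805, -0.2383, 0.1650).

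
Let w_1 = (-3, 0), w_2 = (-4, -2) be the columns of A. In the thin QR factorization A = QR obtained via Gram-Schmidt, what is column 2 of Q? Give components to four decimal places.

q_2 = (0.0000, -1.0000)

q_1 = w_1/‖w_1‖ = (-3, 0)/3.0000 = (-1.0000, 0.0000).
r_{12} = q_1·w_2 = 4.0000.
u_2 = w_2 − 4.0000·q_1 = (0.0000, -2.0000).
‖u_2‖ = 2.0000, so q_2 = (0.0000, -1.0000).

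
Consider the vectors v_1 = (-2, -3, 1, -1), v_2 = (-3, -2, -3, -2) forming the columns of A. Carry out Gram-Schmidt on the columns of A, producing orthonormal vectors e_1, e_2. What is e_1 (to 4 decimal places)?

e_1 = (-0.5164, -0.7746, 0.2582, -0.2582)

e_1 = v_1/‖v_1‖ = (-2, -3, 1, -1)/3.8730 = (-0.5164, -0.7746, 0.2582, -0.2582).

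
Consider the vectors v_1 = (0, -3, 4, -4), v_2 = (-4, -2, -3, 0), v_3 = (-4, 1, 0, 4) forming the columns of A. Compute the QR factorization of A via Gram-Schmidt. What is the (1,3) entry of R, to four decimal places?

v_1 = (0, -3, 4, -4); ‖v_1‖ = 6.4031, so e_1 = (0.0000, -0.4685, 0.6247, -0.6247).
r_{13} = e_1·v_3 = -2.9673.

r_{13} = -2.9673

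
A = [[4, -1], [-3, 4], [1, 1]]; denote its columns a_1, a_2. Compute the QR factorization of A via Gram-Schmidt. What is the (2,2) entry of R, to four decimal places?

r_{22} = 3.0571

a_1 = (4, -3, 1); ‖a_1‖ = 5.0990, so q_1 = (0.7845, -0.5883, 0.1961).
q_1·a_2 = 0.7845·(-1) + (-0.5883)·4 + 0.1961·1 = -2.9417.
u_2 = a_2 + 2.9417·q_1 = (1.3077, 2.2692, 1.5769).
r_{22} = ‖u_2‖ = 3.0571.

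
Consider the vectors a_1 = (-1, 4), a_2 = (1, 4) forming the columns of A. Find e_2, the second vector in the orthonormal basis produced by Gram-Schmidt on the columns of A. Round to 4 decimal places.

e_2 = (0.9701, 0.2425)

a_1 = (-1, 4); ‖a_1‖ = 4.1231, so e_1 = (-0.2425, 0.9701).
e_1·a_2 = (-0.2425)·1 + 0.9701·4 = 3.6380.
u_2 = a_2 − 3.6380·e_1 = (1.8824, 0.4706).
‖u_2‖ = 1.9403, so e_2 = (0.9701, 0.2425).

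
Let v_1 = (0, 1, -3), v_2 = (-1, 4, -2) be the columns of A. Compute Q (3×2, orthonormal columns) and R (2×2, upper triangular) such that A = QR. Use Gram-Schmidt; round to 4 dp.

e_1 = v_1/‖v_1‖ = (0, 1, -3)/3.1623 = (0.0000, 0.3162, -0.9487).
r_{12} = e_1·v_2 = 3.1623.
u_2 = v_2 − 3.1623·e_1 = (-1.0000, 3.0000, 1.0000).
‖u_2‖ = 3.3166, so e_2 = (-0.3015, 0.9045, 0.3015).

Q = [[0.0000, -0.3015], [0.3162, 0.9045], [-0.9487, 0.3015]], R = [[3.1623, 3.1623], [0.0000, 3.3166]]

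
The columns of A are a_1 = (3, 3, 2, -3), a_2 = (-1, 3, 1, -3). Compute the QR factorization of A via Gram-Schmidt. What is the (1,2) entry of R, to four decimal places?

a_1 = (3, 3, 2, -3); ‖a_1‖ = 5.5678, so e_1 = (0.5388, 0.5388, 0.3592, -0.5388).
r_{12} = e_1·a_2 = 3.0533.

r_{12} = 3.0533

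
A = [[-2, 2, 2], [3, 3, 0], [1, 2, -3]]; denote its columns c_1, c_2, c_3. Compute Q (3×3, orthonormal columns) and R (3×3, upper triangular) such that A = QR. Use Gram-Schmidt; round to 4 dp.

Q = [[-0.5345, 0.8165, 0.2182], [0.8018, 0.4082, 0.4364], [0.2673, 0.4082, -0.8729]], R = [[3.7417, 1.8708, -1.8708], [0.0000, 3.6742, 0.4082], [0.0000, 0.0000, 3.0551]]

c_1 = (-2, 3, 1); ‖c_1‖ = 3.7417, so q_1 = (-0.5345, 0.8018, 0.2673).
q_1·c_2 = (-0.5345)·2 + 0.8018·3 + 0.2673·2 = 1.8708.
u_2 = c_2 − 1.8708·q_1 = (3.0000, 1.5000, 1.5000).
‖u_2‖ = 3.6742, so q_2 = (0.8165, 0.4082, 0.4082).
q_1·c_3 = (-0.5345)·2 + 0.8018·0 + 0.2673·(-3) = -1.8708; q_2·c_3 = 0.8165·2 + 0.4082·0 + 0.4082·(-3) = 0.4082.
u_3 = c_3 + 1.8708·q_1 − 0.4082·q_2 = (0.6667, 1.3333, -2.6667).
‖u_3‖ = 3.0551, so q_3 = (0.2182, 0.4364, -0.8729).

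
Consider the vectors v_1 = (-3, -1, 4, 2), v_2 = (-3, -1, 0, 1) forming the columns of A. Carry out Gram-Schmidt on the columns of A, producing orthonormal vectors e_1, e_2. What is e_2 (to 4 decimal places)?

e_2 = (-0.7229, -0.2410, -0.6426, 0.0803)

v_1 = (-3, -1, 4, 2); ‖v_1‖ = 5.4772, so e_1 = (-0.5477, -0.1826, 0.7303, 0.3651).
e_1·v_2 = (-0.5477)·(-3) + (-0.1826)·(-1) + 0.7303·0 + 0.3651·1 = 2.1909.
u_2 = v_2 − 2.1909·e_1 = (-1.8000, -0.6000, -1.6000, 0.2000).
‖u_2‖ = 2.4900, so e_2 = (-0.7229, -0.2410, -0.6426, 0.0803).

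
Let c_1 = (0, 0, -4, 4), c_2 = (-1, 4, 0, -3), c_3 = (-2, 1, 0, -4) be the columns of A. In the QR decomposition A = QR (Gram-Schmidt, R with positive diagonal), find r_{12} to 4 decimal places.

r_{12} = -2.1213

c_1 = (0, 0, -4, 4); ‖c_1‖ = 5.6569, so e_1 = (0.0000, 0.0000, -0.7071, 0.7071).
r_{12} = e_1·c_2 = -2.1213.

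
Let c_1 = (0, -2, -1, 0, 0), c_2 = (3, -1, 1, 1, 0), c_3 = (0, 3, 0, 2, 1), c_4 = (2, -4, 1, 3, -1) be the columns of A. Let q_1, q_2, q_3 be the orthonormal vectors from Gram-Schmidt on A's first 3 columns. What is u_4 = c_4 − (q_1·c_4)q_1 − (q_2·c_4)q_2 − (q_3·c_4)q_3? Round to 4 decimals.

u_4 = (-1.1945, -0.6658, 1.3317, 1.5860, -1.1746)

c_1 = (0, -2, -1, 0, 0); ‖c_1‖ = 2.2361, so q_1 = (0.0000, -0.8944, -0.4472, 0.0000, 0.0000).
q_1·c_2 = 0.0000·3 + (-0.8944)·(-1) + (-0.4472)·1 + 0.0000·1 + 0.0000·0 = 0.4472.
u_2 = c_2 − 0.4472·q_1 = (3.0000, -0.6000, 1.2000, 1.0000, 0.0000).
‖u_2‖ = 3.4351, so q_2 = (0.8733, -0.1747, 0.3493, 0.2911, 0.0000).
q_1·c_3 = 0.0000·0 + (-0.8944)·3 + (-0.4472)·0 + 0.0000·2 + 0.0000·1 = -2.6833; q_2·c_3 = 0.8733·0 + (-0.1747)·3 + 0.3493·0 + 0.2911·2 + 0.0000·1 = 0.0582.
u_3 = c_3 + 2.6833·q_1 − 0.0582·q_2 = (-0.0508, 0.6102, -1.2203, 1.9831, 1.0000).
‖u_3‖ = 2.6070, so q_3 = (-0.0195, 0.2340, -0.4681, 0.7607, 0.3836).
q_1·c_4 = 0.0000·2 + (-0.8944)·(-4) + (-0.4472)·1 + 0.0000·3 + 0.0000·(-1) = 3.1305; q_2·c_4 = 0.8733·2 + (-0.1747)·(-4) + 0.3493·1 + 0.2911·3 + 0.0000·(-1) = 3.6680; q_3·c_4 = (-0.0195)·2 + 0.2340·(-4) + (-0.4681)·1 + 0.7607·3 + 0.3836·(-1) = 0.4551.
u_4 = c_4 − 3.1305·q_1 − 3.6680·q_2 − 0.4551·q_3 = (-1.1945, -0.6658, 1.3317, 1.5860, -1.1746).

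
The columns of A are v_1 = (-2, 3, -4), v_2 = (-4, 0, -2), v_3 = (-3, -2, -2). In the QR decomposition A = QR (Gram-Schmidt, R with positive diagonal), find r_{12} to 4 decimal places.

v_1 = (-2, 3, -4); ‖v_1‖ = 5.3852, so e_1 = (-0.3714, 0.5571, -0.7428).
r_{12} = e_1·v_2 = 2.9711.

r_{12} = 2.9711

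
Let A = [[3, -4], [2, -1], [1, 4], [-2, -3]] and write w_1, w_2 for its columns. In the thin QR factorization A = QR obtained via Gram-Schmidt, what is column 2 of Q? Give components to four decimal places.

q_1 = w_1/‖w_1‖ = (3, 2, 1, -2)/4.2426 = (0.7071, 0.4714, 0.2357, -0.4714).
r_{12} = q_1·w_2 = -0.9428.
u_2 = w_2 + 0.9428·q_1 = (-3.3333, -0.5556, 4.2222, -3.4444).
‖u_2‖ = 6.4118, so q_2 = (-0.5199, -0.0866, 0.6585, -0.5372).

q_2 = (-0.5199, -0.0866, 0.6585, -0.5372)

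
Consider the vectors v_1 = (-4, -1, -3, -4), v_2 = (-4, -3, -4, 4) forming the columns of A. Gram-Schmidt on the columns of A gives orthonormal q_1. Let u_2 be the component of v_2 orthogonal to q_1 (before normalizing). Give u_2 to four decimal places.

v_1 = (-4, -1, -3, -4); ‖v_1‖ = 6.4807, so q_1 = (-0.6172, -0.1543, -0.4629, -0.6172).
q_1·v_2 = (-0.6172)·(-4) + (-0.1543)·(-3) + (-0.4629)·(-4) + (-0.6172)·4 = 2.3146.
u_2 = v_2 − 2.3146·q_1 = (-2.5714, -2.6429, -2.9286, 5.4286).

u_2 = (-2.5714, -2.6429, -2.9286, 5.4286)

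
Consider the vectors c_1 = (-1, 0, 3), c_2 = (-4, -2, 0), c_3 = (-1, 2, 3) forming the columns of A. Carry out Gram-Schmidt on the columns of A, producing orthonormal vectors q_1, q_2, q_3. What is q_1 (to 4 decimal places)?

c_1 = (-1, 0, 3); ‖c_1‖ = 3.1623, so q_1 = (-0.3162, 0.0000, 0.9487).

q_1 = (-0.3162, 0.0000, 0.9487)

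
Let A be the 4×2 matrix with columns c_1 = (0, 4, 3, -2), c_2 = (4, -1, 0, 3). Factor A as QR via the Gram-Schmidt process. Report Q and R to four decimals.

Q = [[0.0000, 0.8423], [0.7428, 0.0799], [0.5571, 0.2178], [-0.3714, 0.4865]], R = [[5.3852, -1.8570], [0.0000, 4.7489]]

c_1 = (0, 4, 3, -2); ‖c_1‖ = 5.3852, so q_1 = (0.0000, 0.7428, 0.5571, -0.3714).
q_1·c_2 = 0.0000·4 + 0.7428·(-1) + 0.5571·0 + (-0.3714)·3 = -1.8570.
u_2 = c_2 + 1.8570·q_1 = (4.0000, 0.3793, 1.0345, 2.3103).
‖u_2‖ = 4.7489, so q_2 = (0.8423, 0.0799, 0.2178, 0.4865).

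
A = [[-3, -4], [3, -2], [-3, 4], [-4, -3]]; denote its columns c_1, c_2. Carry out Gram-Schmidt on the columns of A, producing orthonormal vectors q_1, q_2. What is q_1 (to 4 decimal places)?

c_1 = (-3, 3, -3, -4); ‖c_1‖ = 6.5574, so q_1 = (-0.4575, 0.4575, -0.4575, -0.6100).

q_1 = (-0.4575, 0.4575, -0.4575, -0.6100)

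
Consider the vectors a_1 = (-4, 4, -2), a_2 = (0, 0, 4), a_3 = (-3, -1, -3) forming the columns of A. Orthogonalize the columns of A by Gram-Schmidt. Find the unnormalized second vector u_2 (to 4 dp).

u_2 = (-0.8889, 0.8889, 3.5556)

a_1 = (-4, 4, -2); ‖a_1‖ = 6.0000, so e_1 = (-0.6667, 0.6667, -0.3333).
e_1·a_2 = (-0.6667)·0 + 0.6667·0 + (-0.3333)·4 = -1.3333.
u_2 = a_2 + 1.3333·e_1 = (-0.8889, 0.8889, 3.5556).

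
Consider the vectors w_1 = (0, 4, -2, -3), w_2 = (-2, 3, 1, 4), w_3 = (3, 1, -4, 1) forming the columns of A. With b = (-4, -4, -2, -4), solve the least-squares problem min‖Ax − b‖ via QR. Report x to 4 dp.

w_1 = (0, 4, -2, -3); ‖w_1‖ = 5.3852, so q_1 = (0.0000, 0.7428, -0.3714, -0.5571).
q_1·w_2 = 0.0000·(-2) + 0.7428·3 + (-0.3714)·1 + (-0.5571)·4 = -0.3714.
u_2 = w_2 + 0.3714·q_1 = (-2.0000, 3.2759, 0.8621, 3.7931).
‖u_2‖ = 5.4646, so q_2 = (-0.3660, 0.5995, 0.1578, 0.6941).
q_1·w_3 = 0.0000·3 + 0.7428·1 + (-0.3714)·(-4) + (-0.5571)·1 = 1.6713; q_2·w_3 = (-0.3660)·3 + 0.5995·1 + 0.1578·(-4) + 0.6941·1 = -0.4354.
u_3 = w_3 − 1.6713·q_1 + 0.4354·q_2 = (2.8406, 0.0196, -3.3106, 2.2333).
‖u_3‖ = 4.9007, so q_3 = (0.5796, 0.0040, -0.6755, 0.4557).
Qᵀb = (0.0000, -4.0259, -2.8063).
Back-substitute: x_3 = -2.8063/4.9007 = -0.5726.
x_2 = (-4.0259 + 0.4354·(-0.5726))/5.4646 = -0.7823.
x_1 = (0.0000 + 0.3714·(-0.7823) − 1.6713·(-0.5726))/5.3852 = 0.1238.

x = (0.1238, -0.7823, -0.5726)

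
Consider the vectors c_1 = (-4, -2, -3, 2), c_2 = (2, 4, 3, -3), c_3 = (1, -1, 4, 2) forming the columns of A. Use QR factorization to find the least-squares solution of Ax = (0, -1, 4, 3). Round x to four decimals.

c_1 = (-4, -2, -3, 2); ‖c_1‖ = 5.7446, so e_1 = (-0.6963, -0.3482, -0.5222, 0.3482).
e_1·c_2 = (-0.6963)·2 + (-0.3482)·4 + (-0.5222)·3 + 0.3482·(-3) = -5.3964.
u_2 = c_2 + 5.3964·e_1 = (-1.7576, 2.1212, 0.1818, -1.1212).
‖u_2‖ = 2.9797, so e_2 = (-0.5898, 0.7119, 0.0610, -0.3763).
e_1·c_3 = (-0.6963)·1 + (-0.3482)·(-1) + (-0.5222)·4 + 0.3482·2 = -1.7408; e_2·c_3 = (-0.5898)·1 + 0.7119·(-1) + 0.0610·4 + (-0.3763)·2 = -1.8102.
u_3 = c_3 + 1.7408·e_1 + 1.8102·e_2 = (-1.2799, -0.3174, 3.2014, 1.9249).
‖u_3‖ = 3.9614, so e_3 = (-0.3231, -0.0801, 0.8081, 0.4859).
Qᵀb = (-0.6963, -1.5966, 4.7704).
Back-substitute: x_3 = 4.7704/3.9614 = 1.2042.
x_2 = (-1.5966 + 1.8102·1.2042)/2.9797 = 0.1957.
x_1 = (-0.6963 + 5.3964·0.1957 + 1.7408·1.2042)/5.7446 = 0.4276.

x = (0.4276, 0.1957, 1.2042)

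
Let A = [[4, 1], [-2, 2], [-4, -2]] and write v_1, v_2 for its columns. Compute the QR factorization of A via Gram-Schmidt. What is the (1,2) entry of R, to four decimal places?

v_1 = (4, -2, -4); ‖v_1‖ = 6.0000, so e_1 = (0.6667, -0.3333, -0.6667).
r_{12} = e_1·v_2 = 1.3333.

r_{12} = 1.3333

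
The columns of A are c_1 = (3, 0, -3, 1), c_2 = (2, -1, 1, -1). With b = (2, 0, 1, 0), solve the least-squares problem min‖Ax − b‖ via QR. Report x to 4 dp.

x = (0.0853, 0.6899)

c_1 = (3, 0, -3, 1); ‖c_1‖ = 4.3589, so e_1 = (0.6882, 0.0000, -0.6882, 0.2294).
e_1·c_2 = 0.6882·2 + 0.0000·(-1) + (-0.6882)·1 + 0.2294·(-1) = 0.4588.
u_2 = c_2 − 0.4588·e_1 = (1.6842, -1.0000, 1.3158, -1.1053).
‖u_2‖ = 2.6057, so e_2 = (0.6464, -0.3838, 0.5050, -0.4242).
Qᵀb = (0.6882, 1.7977).
Back-substitute: x_2 = 1.7977/2.6057 = 0.6899.
x_1 = (0.6882 − 0.4588·0.6899)/4.3589 = 0.0853.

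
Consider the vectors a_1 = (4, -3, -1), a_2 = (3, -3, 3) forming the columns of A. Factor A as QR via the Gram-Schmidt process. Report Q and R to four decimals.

Q = [[0.7845, 0.0605], [-0.5883, -0.2421], [-0.1961, 0.9684]], R = [[5.0990, 3.5301], [0.0000, 3.8129]]

a_1 = (4, -3, -1); ‖a_1‖ = 5.0990, so e_1 = (0.7845, -0.5883, -0.1961).
e_1·a_2 = 0.7845·3 + (-0.5883)·(-3) + (-0.1961)·3 = 3.5301.
u_2 = a_2 − 3.5301·e_1 = (0.2308, -0.9231, 3.6923).
‖u_2‖ = 3.8129, so e_2 = (0.0605, -0.2421, 0.9684).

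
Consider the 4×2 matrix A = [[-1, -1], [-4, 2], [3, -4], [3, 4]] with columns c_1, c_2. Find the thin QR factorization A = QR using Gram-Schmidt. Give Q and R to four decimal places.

c_1 = (-1, -4, 3, 3); ‖c_1‖ = 5.9161, so e_1 = (-0.1690, -0.6761, 0.5071, 0.5071).
e_1·c_2 = (-0.1690)·(-1) + (-0.6761)·2 + 0.5071·(-4) + 0.5071·4 = -1.1832.
u_2 = c_2 + 1.1832·e_1 = (-1.2000, 1.2000, -3.4000, 4.6000).
‖u_2‖ = 5.9666, so e_2 = (-0.2011, 0.2011, -0.5698, 0.7710).

Q = [[-0.1690, -0.2011], [-0.6761, 0.2011], [0.5071, -0.5698], [0.5071, 0.7710]], R = [[5.9161, -1.1832], [0.0000, 5.9666]]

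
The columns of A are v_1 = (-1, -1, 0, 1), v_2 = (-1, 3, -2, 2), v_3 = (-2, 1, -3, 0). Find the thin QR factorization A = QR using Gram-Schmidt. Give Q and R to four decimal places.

q_1 = v_1/‖v_1‖ = (-1, -1, 0, 1)/1.7321 = (-0.5774, -0.5774, 0.0000, 0.5774).
r_{12} = q_1·v_2 = 0.0000.
u_2 = v_2 + 0.0000·q_1 = (-1.0000, 3.0000, -2.0000, 2.0000).
‖u_2‖ = 4.2426, so q_2 = (-0.2357, 0.7071, -0.4714, 0.4714).
r_{13} = q_1·v_3 = 0.5774; r_{23} = q_2·v_3 = 2.5927.
u_3 = v_3 − 0.5774·q_1 − 2.5927·q_2 = (-1.0556, -0.5000, -1.7778, -1.5556).
‖u_3‖ = 2.6352, so q_3 = (-0.4006, -0.1897, -0.6746, -0.5903).

Q = [[-0.5774, -0.2357, -0.4006], [-0.5774, 0.7071, -0.1897], [0.0000, -0.4714, -0.6746], [0.5774, 0.4714, -0.5903]], R = [[1.7321, 0.0000, 0.5774], [0.0000, 4.2426, 2.5927], [0.0000, 0.0000, 2.6352]]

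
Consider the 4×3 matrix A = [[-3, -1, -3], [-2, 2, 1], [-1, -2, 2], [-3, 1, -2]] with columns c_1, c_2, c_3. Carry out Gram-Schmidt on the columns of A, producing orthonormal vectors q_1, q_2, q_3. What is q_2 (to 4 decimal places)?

q_1 = c_1/‖c_1‖ = (-3, -2, -1, -3)/4.7958 = (-0.6255, -0.4170, -0.2085, -0.6255).
r_{12} = q_1·c_2 = -0.4170.
u_2 = c_2 + 0.4170·q_1 = (-1.2609, 1.8261, -2.0870, 0.7391).
‖u_2‖ = 3.1347, so q_2 = (-0.4022, 0.5825, -0.6658, 0.2358).

q_2 = (-0.4022, 0.5825, -0.6658, 0.2358)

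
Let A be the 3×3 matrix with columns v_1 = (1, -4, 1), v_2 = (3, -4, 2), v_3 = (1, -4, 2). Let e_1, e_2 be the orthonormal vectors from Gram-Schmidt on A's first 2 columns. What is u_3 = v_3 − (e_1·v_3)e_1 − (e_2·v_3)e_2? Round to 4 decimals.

e_1 = v_1/‖v_1‖ = (1, -4, 1)/4.2426 = (0.2357, -0.9428, 0.2357).
r_{12} = e_1·v_2 = 4.9497.
u_2 = v_2 − 4.9497·e_1 = (1.8333, 0.6667, 0.8333).
‖u_2‖ = 2.1213, so e_2 = (0.8642, 0.3143, 0.3928).
r_{13} = e_1·v_3 = 4.4783; r_{23} = e_2·v_3 = 0.3928.
u_3 = v_3 − 4.4783·e_1 − 0.3928·e_2 = (-0.3951, 0.0988, 0.7901).

u_3 = (-0.3951, 0.0988, 0.7901)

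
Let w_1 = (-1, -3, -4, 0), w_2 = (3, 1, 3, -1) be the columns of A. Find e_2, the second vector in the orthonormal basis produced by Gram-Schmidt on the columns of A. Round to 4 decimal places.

e_1 = w_1/‖w_1‖ = (-1, -3, -4, 0)/5.0990 = (-0.1961, -0.5883, -0.7845, 0.0000).
r_{12} = e_1·w_2 = -3.5301.
u_2 = w_2 + 3.5301·e_1 = (2.3077, -1.0769, 0.2308, -1.0000).
‖u_2‖ = 2.7456, so e_2 = (0.8405, -0.3922, 0.0840, -0.3642).

e_2 = (0.8405, -0.3922, 0.0840, -0.3642)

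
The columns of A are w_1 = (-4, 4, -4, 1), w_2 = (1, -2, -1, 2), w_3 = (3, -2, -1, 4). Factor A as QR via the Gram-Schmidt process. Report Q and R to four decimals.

Q = [[-0.5714, 0.1676, 0.5903], [0.5714, -0.4961, 0.6521], [-0.5714, -0.4894, 0.1726], [0.1429, 0.6973, 0.4433]], R = [[7.0000, -0.8571, -1.7143], [0.0000, 3.0439, 4.7737], [0.0000, 0.0000, 2.0672]]

e_1 = w_1/‖w_1‖ = (-4, 4, -4, 1)/7.0000 = (-0.5714, 0.5714, -0.5714, 0.1429).
r_{12} = e_1·w_2 = -0.8571.
u_2 = w_2 + 0.8571·e_1 = (0.5102, -1.5102, -1.4898, 2.1224).
‖u_2‖ = 3.0439, so e_2 = (0.1676, -0.4961, -0.4894, 0.6973).
r_{13} = e_1·w_3 = -1.7143; r_{23} = e_2·w_3 = 4.7737.
u_3 = w_3 + 1.7143·e_1 − 4.7737·e_2 = (1.2203, 1.3480, 0.3568, 0.9163).
‖u_3‖ = 2.0672, so e_3 = (0.5903, 0.6521, 0.1726, 0.4433).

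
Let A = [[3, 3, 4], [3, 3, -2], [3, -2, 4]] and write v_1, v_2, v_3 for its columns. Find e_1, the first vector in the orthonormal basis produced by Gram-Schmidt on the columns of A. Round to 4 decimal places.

v_1 = (3, 3, 3); ‖v_1‖ = 5.1962, so e_1 = (0.5774, 0.5774, 0.5774).

e_1 = (0.5774, 0.5774, 0.5774)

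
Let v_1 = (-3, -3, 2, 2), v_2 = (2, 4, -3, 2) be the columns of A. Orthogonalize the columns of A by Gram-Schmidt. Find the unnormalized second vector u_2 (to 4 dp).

u_2 = (-0.3077, 1.6923, -1.4615, 3.5385)

v_1 = (-3, -3, 2, 2); ‖v_1‖ = 5.0990, so e_1 = (-0.5883, -0.5883, 0.3922, 0.3922).
e_1·v_2 = (-0.5883)·2 + (-0.5883)·4 + 0.3922·(-3) + 0.3922·2 = -3.9223.
u_2 = v_2 + 3.9223·e_1 = (-0.3077, 1.6923, -1.4615, 3.5385).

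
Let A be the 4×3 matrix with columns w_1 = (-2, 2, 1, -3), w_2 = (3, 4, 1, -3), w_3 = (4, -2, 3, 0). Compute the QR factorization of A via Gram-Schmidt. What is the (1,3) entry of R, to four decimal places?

w_1 = (-2, 2, 1, -3); ‖w_1‖ = 4.2426, so q_1 = (-0.4714, 0.4714, 0.2357, -0.7071).
r_{13} = q_1·w_3 = -2.1213.

r_{13} = -2.1213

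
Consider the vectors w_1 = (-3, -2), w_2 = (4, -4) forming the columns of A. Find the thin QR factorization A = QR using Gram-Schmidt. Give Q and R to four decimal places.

w_1 = (-3, -2); ‖w_1‖ = 3.6056, so e_1 = (-0.8321, -0.5547).
e_1·w_2 = (-0.8321)·4 + (-0.5547)·(-4) = -1.1094.
u_2 = w_2 + 1.1094·e_1 = (3.0769, -4.6154).
‖u_2‖ = 5.5470, so e_2 = (0.5547, -0.8321).

Q = [[-0.8321, 0.5547], [-0.5547, -0.8321]], R = [[3.6056, -1.1094], [0.0000, 5.5470]]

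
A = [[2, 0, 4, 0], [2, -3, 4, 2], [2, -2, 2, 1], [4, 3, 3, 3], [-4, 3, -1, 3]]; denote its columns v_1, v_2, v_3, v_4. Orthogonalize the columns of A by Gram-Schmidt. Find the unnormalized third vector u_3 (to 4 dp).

u_3 = (2.3924, 2.2025, 0.2658, -0.0253, 2.4051)

v_1 = (2, 2, 2, 4, -4); ‖v_1‖ = 6.6332, so q_1 = (0.3015, 0.3015, 0.3015, 0.6030, -0.6030).
q_1·v_2 = 0.3015·0 + 0.3015·(-3) + 0.3015·(-2) + 0.6030·3 + (-0.6030)·3 = -1.5076.
u_2 = v_2 + 1.5076·q_1 = (0.4545, -2.5455, -1.5455, 3.9091, 2.0909).
‖u_2‖ = 5.3598, so q_2 = (0.0848, -0.4749, -0.2883, 0.7293, 0.3901).
q_1·v_3 = 0.3015·4 + 0.3015·4 + 0.3015·2 + 0.6030·3 + (-0.6030)·(-1) = 5.4272; q_2·v_3 = 0.0848·4 + (-0.4749)·4 + (-0.2883)·2 + 0.7293·3 + 0.3901·(-1) = -0.3392.
u_3 = v_3 − 5.4272·q_1 + 0.3392·q_2 = (2.3924, 2.2025, 0.2658, -0.0253, 2.4051).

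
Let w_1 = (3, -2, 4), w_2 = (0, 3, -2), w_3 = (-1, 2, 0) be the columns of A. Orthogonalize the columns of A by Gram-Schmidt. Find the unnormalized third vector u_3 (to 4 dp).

u_3 = (-0.8840, 0.6630, 0.9945)

w_1 = (3, -2, 4); ‖w_1‖ = 5.3852, so q_1 = (0.5571, -0.3714, 0.7428).
q_1·w_2 = 0.5571·0 + (-0.3714)·3 + 0.7428·(-2) = -2.5997.
u_2 = w_2 + 2.5997·q_1 = (1.4483, 2.0345, -0.0690).
‖u_2‖ = 2.4983, so q_2 = (0.5797, 0.8144, -0.0276).
q_1·w_3 = 0.5571·(-1) + (-0.3714)·2 + 0.7428·0 = -1.2999; q_2·w_3 = 0.5797·(-1) + 0.8144·2 + (-0.0276)·0 = 1.0490.
u_3 = w_3 + 1.2999·q_1 − 1.0490·q_2 = (-0.8840, 0.6630, 0.9945).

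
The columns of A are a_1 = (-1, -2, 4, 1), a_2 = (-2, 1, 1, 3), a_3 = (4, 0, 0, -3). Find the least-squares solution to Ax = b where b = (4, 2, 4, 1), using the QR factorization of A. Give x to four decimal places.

e_1 = a_1/‖a_1‖ = (-1, -2, 4, 1)/4.6904 = (-0.2132, -0.4264, 0.8528, 0.2132).
r_{12} = e_1·a_2 = 1.4924.
u_2 = a_2 − 1.4924·e_1 = (-1.6818, 1.6364, -0.2727, 2.6818).
‖u_2‖ = 3.5739, so e_2 = (-0.4706, 0.4579, -0.0763, 0.7504).
r_{13} = e_1·a_3 = -1.4924; r_{23} = e_2·a_3 = -4.1335.
u_3 = a_3 + 1.4924·e_1 + 4.1335·e_2 = (1.7367, 1.2562, 0.9573, 0.4199).
‖u_3‖ = 2.3847, so e_3 = (0.7282, 0.5268, 0.4014, 0.1761).
Qᵀb = (1.9188, -0.5215, 5.7484).
Back-substitute: x_3 = 5.7484/2.3847 = 2.4105.
x_2 = (-0.5215 + 4.1335·2.4105)/3.5739 = 2.6421.
x_1 = (1.9188 − 1.4924·2.6421 + 1.4924·2.4105)/4.6904 = 0.3354.

x = (0.3354, 2.6421, 2.4105)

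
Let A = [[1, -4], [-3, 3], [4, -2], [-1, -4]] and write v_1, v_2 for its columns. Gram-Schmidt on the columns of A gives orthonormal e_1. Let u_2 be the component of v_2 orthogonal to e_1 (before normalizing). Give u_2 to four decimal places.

u_2 = (-3.3704, 1.1111, 0.5185, -4.6296)

v_1 = (1, -3, 4, -1); ‖v_1‖ = 5.1962, so e_1 = (0.1925, -0.5774, 0.7698, -0.1925).
e_1·v_2 = 0.1925·(-4) + (-0.5774)·3 + 0.7698·(-2) + (-0.1925)·(-4) = -3.2717.
u_2 = v_2 + 3.2717·e_1 = (-3.3704, 1.1111, 0.5185, -4.6296).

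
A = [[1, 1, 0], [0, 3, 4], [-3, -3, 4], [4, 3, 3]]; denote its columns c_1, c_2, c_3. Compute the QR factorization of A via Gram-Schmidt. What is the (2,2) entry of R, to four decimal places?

c_1 = (1, 0, -3, 4); ‖c_1‖ = 5.0990, so e_1 = (0.1961, 0.0000, -0.5883, 0.7845).
e_1·c_2 = 0.1961·1 + 0.0000·3 + (-0.5883)·(-3) + 0.7845·3 = 4.3146.
u_2 = c_2 − 4.3146·e_1 = (0.1538, 3.0000, -0.4615, -0.3846).
r_{22} = ‖u_2‖ = 3.0634.

r_{22} = 3.0634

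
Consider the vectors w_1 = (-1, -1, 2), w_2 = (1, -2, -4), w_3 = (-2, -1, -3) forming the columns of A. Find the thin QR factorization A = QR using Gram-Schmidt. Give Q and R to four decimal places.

w_1 = (-1, -1, 2); ‖w_1‖ = 2.4495, so q_1 = (-0.4082, -0.4082, 0.8165).
q_1·w_2 = (-0.4082)·1 + (-0.4082)·(-2) + 0.8165·(-4) = -2.8577.
u_2 = w_2 + 2.8577·q_1 = (-0.1667, -3.1667, -1.6667).
‖u_2‖ = 3.5824, so q_2 = (-0.0465, -0.8840, -0.4652).
q_1·w_3 = (-0.4082)·(-2) + (-0.4082)·(-1) + 0.8165·(-3) = -1.2247; q_2·w_3 = (-0.0465)·(-2) + (-0.8840)·(-1) + (-0.4652)·(-3) = 2.3727.
u_3 = w_3 + 1.2247·q_1 − 2.3727·q_2 = (-2.3896, 0.5974, -0.8961).
‖u_3‖ = 2.6211, so q_3 = (-0.9117, 0.2279, -0.3419).

Q = [[-0.4082, -0.0465, -0.9117], [-0.4082, -0.8840, 0.2279], [0.8165, -0.4652, -0.3419]], R = [[2.4495, -2.8577, -1.2247], [0.0000, 3.5824, 2.3727], [0.0000, 0.0000, 2.6211]]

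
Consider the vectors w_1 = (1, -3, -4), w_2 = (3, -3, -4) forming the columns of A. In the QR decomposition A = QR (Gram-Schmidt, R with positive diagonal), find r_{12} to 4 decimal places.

w_1 = (1, -3, -4); ‖w_1‖ = 5.0990, so e_1 = (0.1961, -0.5883, -0.7845).
r_{12} = e_1·w_2 = 5.4913.

r_{12} = 5.4913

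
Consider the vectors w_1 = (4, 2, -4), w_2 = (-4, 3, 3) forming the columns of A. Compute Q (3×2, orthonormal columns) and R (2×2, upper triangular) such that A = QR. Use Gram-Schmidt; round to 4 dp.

Q = [[0.6667, -0.3431], [0.3333, 0.9313], [-0.6667, 0.1225]], R = [[6.0000, -3.6667], [0.0000, 4.5338]]

q_1 = w_1/‖w_1‖ = (4, 2, -4)/6.0000 = (0.6667, 0.3333, -0.6667).
r_{12} = q_1·w_2 = -3.6667.
u_2 = w_2 + 3.6667·q_1 = (-1.5556, 4.2222, 0.5556).
‖u_2‖ = 4.5338, so q_2 = (-0.3431, 0.9313, 0.1225).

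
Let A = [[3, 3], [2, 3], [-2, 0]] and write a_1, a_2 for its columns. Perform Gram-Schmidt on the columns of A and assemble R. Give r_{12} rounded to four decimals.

e_1 = a_1/‖a_1‖ = (3, 2, -2)/4.1231 = (0.7276, 0.4851, -0.4851).
r_{12} = e_1·a_2 = 3.6380.

r_{12} = 3.6380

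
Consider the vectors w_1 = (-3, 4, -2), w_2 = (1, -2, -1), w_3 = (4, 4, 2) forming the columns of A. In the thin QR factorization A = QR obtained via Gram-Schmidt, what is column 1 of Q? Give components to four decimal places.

e_1 = (-0.5571, 0.7428, -0.3714)

w_1 = (-3, 4, -2); ‖w_1‖ = 5.3852, so e_1 = (-0.5571, 0.7428, -0.3714).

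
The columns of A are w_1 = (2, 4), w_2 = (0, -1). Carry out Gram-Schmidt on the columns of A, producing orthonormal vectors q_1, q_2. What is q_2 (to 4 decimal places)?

q_2 = (0.8944, -0.4472)

w_1 = (2, 4); ‖w_1‖ = 4.4721, so q_1 = (0.4472, 0.8944).
q_1·w_2 = 0.4472·0 + 0.8944·(-1) = -0.8944.
u_2 = w_2 + 0.8944·q_1 = (0.4000, -0.2000).
‖u_2‖ = 0.4472, so q_2 = (0.8944, -0.4472).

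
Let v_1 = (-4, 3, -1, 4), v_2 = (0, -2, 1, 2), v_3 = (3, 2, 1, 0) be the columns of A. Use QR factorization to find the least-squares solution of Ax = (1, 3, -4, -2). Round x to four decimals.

x = (0.0709, -1.5428, 0.0620)

v_1 = (-4, 3, -1, 4); ‖v_1‖ = 6.4807, so e_1 = (-0.6172, 0.4629, -0.1543, 0.6172).
e_1·v_2 = (-0.6172)·0 + 0.4629·(-2) + (-0.1543)·1 + 0.6172·2 = 0.1543.
u_2 = v_2 − 0.1543·e_1 = (0.0952, -2.0714, 1.0238, 1.9048).
‖u_2‖ = 2.9960, so e_2 = (0.0318, -0.6914, 0.3417, 0.6358).
e_1·v_3 = (-0.6172)·3 + 0.4629·2 + (-0.1543)·1 + 0.6172·0 = -1.0801; e_2·v_3 = 0.0318·3 + (-0.6914)·2 + 0.3417·1 + 0.6358·0 = -0.9457.
u_3 = v_3 + 1.0801·e_1 + 0.9457·e_2 = (2.3634, 1.8462, 1.1565, 1.2679).
‖u_3‖ = 3.4553, so e_3 = (0.6840, 0.5343, 0.3347, 0.3669).
Qᵀb = (0.1543, -4.6808, 0.2142).
Back-substitute: x_3 = 0.2142/3.4553 = 0.0620.
x_2 = (-4.6808 + 0.9457·0.0620)/2.9960 = -1.5428.
x_1 = (0.1543 − 0.1543·(-1.5428) + 1.0801·0.0620)/6.4807 = 0.0709.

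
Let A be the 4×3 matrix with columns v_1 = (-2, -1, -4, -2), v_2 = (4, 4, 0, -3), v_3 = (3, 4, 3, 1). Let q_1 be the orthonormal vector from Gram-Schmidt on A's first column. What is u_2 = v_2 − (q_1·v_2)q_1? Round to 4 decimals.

v_1 = (-2, -1, -4, -2); ‖v_1‖ = 5.0000, so q_1 = (-0.4000, -0.2000, -0.8000, -0.4000).
q_1·v_2 = (-0.4000)·4 + (-0.2000)·4 + (-0.8000)·0 + (-0.4000)·(-3) = -1.2000.
u_2 = v_2 + 1.2000·q_1 = (3.5200, 3.7600, -0.9600, -3.4800).

u_2 = (3.5200, 3.7600, -0.9600, -3.4800)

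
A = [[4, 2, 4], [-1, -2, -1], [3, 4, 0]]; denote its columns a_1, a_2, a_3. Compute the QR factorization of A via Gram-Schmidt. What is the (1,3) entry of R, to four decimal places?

r_{13} = 3.3340

a_1 = (4, -1, 3); ‖a_1‖ = 5.0990, so e_1 = (0.7845, -0.1961, 0.5883).
r_{13} = e_1·a_3 = 3.3340.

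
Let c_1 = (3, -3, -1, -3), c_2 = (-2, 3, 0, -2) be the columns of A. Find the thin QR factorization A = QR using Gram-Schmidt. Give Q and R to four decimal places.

q_1 = c_1/‖c_1‖ = (3, -3, -1, -3)/5.2915 = (0.5669, -0.5669, -0.1890, -0.5669).
r_{12} = q_1·c_2 = -1.7008.
u_2 = c_2 + 1.7008·q_1 = (-1.0357, 2.0357, -0.3214, -2.9643).
‖u_2‖ = 3.7559, so q_2 = (-0.2758, 0.5420, -0.0856, -0.7892).

Q = [[0.5669, -0.2758], [-0.5669, 0.5420], [-0.1890, -0.0856], [-0.5669, -0.7892]], R = [[5.2915, -1.7008], [0.0000, 3.7559]]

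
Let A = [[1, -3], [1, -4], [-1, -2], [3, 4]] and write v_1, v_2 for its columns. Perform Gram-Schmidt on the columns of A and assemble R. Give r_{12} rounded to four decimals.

v_1 = (1, 1, -1, 3); ‖v_1‖ = 3.4641, so e_1 = (0.2887, 0.2887, -0.2887, 0.8660).
r_{12} = e_1·v_2 = 2.0207.

r_{12} = 2.0207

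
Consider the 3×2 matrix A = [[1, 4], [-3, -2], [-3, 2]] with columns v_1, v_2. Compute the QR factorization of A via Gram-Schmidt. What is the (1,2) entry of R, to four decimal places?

r_{12} = 0.9177

q_1 = v_1/‖v_1‖ = (1, -3, -3)/4.3589 = (0.2294, -0.6882, -0.6882).
r_{12} = q_1·v_2 = 0.9177.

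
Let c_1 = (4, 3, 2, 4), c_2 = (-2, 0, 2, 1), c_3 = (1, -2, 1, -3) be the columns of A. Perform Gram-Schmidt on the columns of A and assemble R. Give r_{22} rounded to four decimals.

r_{22} = 3.0000

c_1 = (4, 3, 2, 4); ‖c_1‖ = 6.7082, so q_1 = (0.5963, 0.4472, 0.2981, 0.5963).
q_1·c_2 = 0.5963·(-2) + 0.4472·0 + 0.2981·2 + 0.5963·1 = 0.0000.
u_2 = c_2 + 0.0000·q_1 = (-2.0000, 0.0000, 2.0000, 1.0000).
r_{22} = ‖u_2‖ = 3.0000.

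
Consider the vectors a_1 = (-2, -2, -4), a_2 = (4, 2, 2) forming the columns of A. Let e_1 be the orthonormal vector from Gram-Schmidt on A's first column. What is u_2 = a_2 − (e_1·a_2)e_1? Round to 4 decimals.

u_2 = (2.3333, 0.3333, -1.3333)

a_1 = (-2, -2, -4); ‖a_1‖ = 4.8990, so e_1 = (-0.4082, -0.4082, -0.8165).
e_1·a_2 = (-0.4082)·4 + (-0.4082)·2 + (-0.8165)·2 = -4.0825.
u_2 = a_2 + 4.0825·e_1 = (2.3333, 0.3333, -1.3333).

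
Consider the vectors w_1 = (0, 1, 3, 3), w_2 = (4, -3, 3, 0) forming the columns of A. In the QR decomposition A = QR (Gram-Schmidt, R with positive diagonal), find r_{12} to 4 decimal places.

r_{12} = 1.3765

w_1 = (0, 1, 3, 3); ‖w_1‖ = 4.3589, so q_1 = (0.0000, 0.2294, 0.6882, 0.6882).
r_{12} = q_1·w_2 = 1.3765.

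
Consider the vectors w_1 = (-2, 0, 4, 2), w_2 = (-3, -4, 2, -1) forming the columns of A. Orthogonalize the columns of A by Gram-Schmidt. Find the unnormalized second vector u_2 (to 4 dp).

u_2 = (-2.0000, -4.0000, 0.0000, -2.0000)

w_1 = (-2, 0, 4, 2); ‖w_1‖ = 4.8990, so e_1 = (-0.4082, 0.0000, 0.8165, 0.4082).
e_1·w_2 = (-0.4082)·(-3) + 0.0000·(-4) + 0.8165·2 + 0.4082·(-1) = 2.4495.
u_2 = w_2 − 2.4495·e_1 = (-2.0000, -4.0000, 0.0000, -2.0000).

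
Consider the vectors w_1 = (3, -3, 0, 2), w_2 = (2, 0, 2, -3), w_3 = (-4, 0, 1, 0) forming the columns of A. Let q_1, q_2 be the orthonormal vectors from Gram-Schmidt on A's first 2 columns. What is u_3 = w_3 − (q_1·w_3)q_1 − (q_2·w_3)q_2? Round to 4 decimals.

u_3 = (-1.6578, -1.6364, 1.7059, 0.0321)

w_1 = (3, -3, 0, 2); ‖w_1‖ = 4.6904, so q_1 = (0.6396, -0.6396, 0.0000, 0.4264).
q_1·w_2 = 0.6396·2 + (-0.6396)·0 + 0.0000·2 + 0.4264·(-3) = 0.0000.
u_2 = w_2 − 0.0000·q_1 = (2.0000, 0.0000, 2.0000, -3.0000).
‖u_2‖ = 4.1231, so q_2 = (0.4851, 0.0000, 0.4851, -0.7276).
q_1·w_3 = 0.6396·(-4) + (-0.6396)·0 + 0.0000·1 + 0.4264·0 = -2.5584; q_2·w_3 = 0.4851·(-4) + 0.0000·0 + 0.4851·1 + (-0.7276)·0 = -1.4552.
u_3 = w_3 + 2.5584·q_1 + 1.4552·q_2 = (-1.6578, -1.6364, 1.7059, 0.0321).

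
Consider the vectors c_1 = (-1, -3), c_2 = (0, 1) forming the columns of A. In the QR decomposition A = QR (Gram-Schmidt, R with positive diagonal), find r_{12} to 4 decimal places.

r_{12} = -0.9487

c_1 = (-1, -3); ‖c_1‖ = 3.1623, so q_1 = (-0.3162, -0.9487).
r_{12} = q_1·c_2 = -0.9487.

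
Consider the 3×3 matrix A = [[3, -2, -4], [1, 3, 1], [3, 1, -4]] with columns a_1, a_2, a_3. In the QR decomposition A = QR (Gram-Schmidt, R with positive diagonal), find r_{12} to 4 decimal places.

a_1 = (3, 1, 3); ‖a_1‖ = 4.3589, so e_1 = (0.6882, 0.2294, 0.6882).
r_{12} = e_1·a_2 = 0.0000.

r_{12} = 0.0000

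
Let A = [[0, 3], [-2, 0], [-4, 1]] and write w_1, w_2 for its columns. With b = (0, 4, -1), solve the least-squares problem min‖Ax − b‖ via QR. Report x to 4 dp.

x = (-0.2391, -0.1957)

q_1 = w_1/‖w_1‖ = (0, -2, -4)/4.4721 = (0.0000, -0.4472, -0.8944).
r_{12} = q_1·w_2 = -0.8944.
u_2 = w_2 + 0.8944·q_1 = (3.0000, -0.4000, 0.2000).
‖u_2‖ = 3.0332, so q_2 = (0.9891, -0.1319, 0.0659).
Qᵀb = (-0.8944, -0.5934).
Back-substitute: x_2 = -0.5934/3.0332 = -0.1957.
x_1 = (-0.8944 + 0.8944·(-0.1957))/4.4721 = -0.2391.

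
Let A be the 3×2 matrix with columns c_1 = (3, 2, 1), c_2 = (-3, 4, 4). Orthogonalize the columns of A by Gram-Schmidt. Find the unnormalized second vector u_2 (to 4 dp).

c_1 = (3, 2, 1); ‖c_1‖ = 3.7417, so e_1 = (0.8018, 0.5345, 0.2673).
e_1·c_2 = 0.8018·(-3) + 0.5345·4 + 0.2673·4 = 0.8018.
u_2 = c_2 − 0.8018·e_1 = (-3.6429, 3.5714, 3.7857).

u_2 = (-3.6429, 3.5714, 3.7857)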